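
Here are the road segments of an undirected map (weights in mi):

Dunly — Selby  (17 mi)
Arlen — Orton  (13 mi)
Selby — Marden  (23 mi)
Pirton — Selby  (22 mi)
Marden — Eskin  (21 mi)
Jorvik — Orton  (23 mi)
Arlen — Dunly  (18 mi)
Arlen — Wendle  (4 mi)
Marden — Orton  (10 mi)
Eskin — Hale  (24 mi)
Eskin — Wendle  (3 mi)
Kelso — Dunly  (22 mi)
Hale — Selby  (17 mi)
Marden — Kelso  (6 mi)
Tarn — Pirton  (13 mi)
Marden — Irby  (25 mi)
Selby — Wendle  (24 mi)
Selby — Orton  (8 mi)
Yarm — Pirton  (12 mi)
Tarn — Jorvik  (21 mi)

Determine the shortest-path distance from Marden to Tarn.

Settle nodes by increasing distance from Marden:
Marden: 0
Kelso: 6  (via Marden)
Orton: 10  (via Marden)
Selby: 18  (via Orton)
Eskin: 21  (via Marden)
Arlen: 23  (via Orton)
Wendle: 24  (via Eskin)
Irby: 25  (via Marden)
Dunly: 28  (via Kelso)
Jorvik: 33  (via Orton)
Hale: 35  (via Selby)
Pirton: 40  (via Selby)
Yarm: 52  (via Pirton)
Tarn: 53  (via Pirton)
Shortest route: Marden–Orton–Selby–Pirton–Tarn = 53 mi.

53 mi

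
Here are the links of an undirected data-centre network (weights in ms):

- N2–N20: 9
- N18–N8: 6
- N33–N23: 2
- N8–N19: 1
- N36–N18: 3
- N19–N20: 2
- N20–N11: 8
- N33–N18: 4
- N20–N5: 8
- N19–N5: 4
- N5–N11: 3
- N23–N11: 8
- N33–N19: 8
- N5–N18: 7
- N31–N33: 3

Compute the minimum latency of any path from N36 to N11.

13 ms

Enumerating some paths:
N36–N18–N33–N23–N11: 3+4+2+8 = 17
N36–N18–N5–N11: 3+7+3 = 13
The minimum is 13 ms via N36–N18–N5–N11.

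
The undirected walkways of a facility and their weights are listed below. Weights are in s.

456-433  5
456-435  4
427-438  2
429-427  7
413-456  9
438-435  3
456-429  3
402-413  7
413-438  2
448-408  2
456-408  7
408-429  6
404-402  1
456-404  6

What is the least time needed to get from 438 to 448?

16 s

Compare a few routes:
438 → 435 → 456 → 408 → 448: 3+4+7+2 = 16
438 → 435 → 456 → 429 → 408 → 448: 3+4+3+6+2 = 18
438 → 427 → 429 → 408 → 448: 2+7+6+2 = 17
438 → 413 → 456 → 408 → 448: 2+9+7+2 = 20
Cheapest is 438 → 435 → 456 → 408 → 448 at 16 s.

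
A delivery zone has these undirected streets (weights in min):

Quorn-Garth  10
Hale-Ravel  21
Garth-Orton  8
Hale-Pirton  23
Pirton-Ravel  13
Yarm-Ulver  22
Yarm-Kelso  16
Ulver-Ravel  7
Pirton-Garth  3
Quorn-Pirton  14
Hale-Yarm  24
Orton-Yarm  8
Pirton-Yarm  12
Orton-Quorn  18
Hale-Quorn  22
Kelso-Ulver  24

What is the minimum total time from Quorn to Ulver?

33 min

Enumerating some paths:
Quorn–Garth–Pirton–Ravel–Ulver: 10+3+13+7 = 33
Quorn–Pirton–Ravel–Ulver: 14+13+7 = 34
The minimum is 33 min via Quorn–Garth–Pirton–Ravel–Ulver.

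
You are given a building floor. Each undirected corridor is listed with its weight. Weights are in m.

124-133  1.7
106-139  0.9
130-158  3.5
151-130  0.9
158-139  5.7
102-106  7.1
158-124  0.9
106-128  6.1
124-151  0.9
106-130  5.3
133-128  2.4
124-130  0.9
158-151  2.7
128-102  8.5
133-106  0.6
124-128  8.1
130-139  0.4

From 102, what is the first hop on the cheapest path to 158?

Enumerating some paths:
102–106–133–124–158: 7.1+0.6+1.7+0.9 = 10.3
102–106–139–130–151–124–158: 7.1+0.9+0.4+0.9+0.9+0.9 = 11.1
102–106–139–130–124–158: 7.1+0.9+0.4+0.9+0.9 = 10.2
Cheapest is 102–106–139–130–124–158 at 10.2 m.
So from 102 the first move is to 106.

106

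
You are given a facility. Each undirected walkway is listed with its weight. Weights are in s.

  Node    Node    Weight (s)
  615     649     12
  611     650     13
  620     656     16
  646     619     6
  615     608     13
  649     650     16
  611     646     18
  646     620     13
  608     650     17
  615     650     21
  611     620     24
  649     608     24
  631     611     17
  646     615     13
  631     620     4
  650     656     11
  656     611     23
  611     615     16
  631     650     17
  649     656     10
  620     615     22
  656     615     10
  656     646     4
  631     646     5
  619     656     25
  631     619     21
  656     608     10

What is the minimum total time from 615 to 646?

Candidate routes:
615 → 649 → 656 → 646: 12+10+4 = 26
615 → 656 → 646: 10+4 = 14
615 → 608 → 656 → 646: 13+10+4 = 27
615 → 646: 13 = 13
The minimum is 13 s via 615 → 646.

13 s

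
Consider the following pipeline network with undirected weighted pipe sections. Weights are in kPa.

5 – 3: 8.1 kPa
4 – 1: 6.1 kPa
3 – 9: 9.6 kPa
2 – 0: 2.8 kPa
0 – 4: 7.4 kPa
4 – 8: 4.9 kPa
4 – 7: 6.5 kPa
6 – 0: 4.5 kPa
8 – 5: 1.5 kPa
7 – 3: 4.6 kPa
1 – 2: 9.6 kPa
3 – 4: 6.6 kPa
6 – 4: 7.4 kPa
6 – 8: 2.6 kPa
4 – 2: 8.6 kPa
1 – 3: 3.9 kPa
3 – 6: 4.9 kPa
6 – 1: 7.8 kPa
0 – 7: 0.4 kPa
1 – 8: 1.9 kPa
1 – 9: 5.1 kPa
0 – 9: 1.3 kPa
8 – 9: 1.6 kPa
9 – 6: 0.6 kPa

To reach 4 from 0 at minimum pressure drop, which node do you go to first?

Compare a few routes:
0 → 9 → 6 → 4: 1.3+0.6+7.4 = 9.3
0 → 9 → 8 → 4: 1.3+1.6+4.9 = 7.8
0 → 7 → 4: 0.4+6.5 = 6.9
0 → 4: 7.4 = 7.4
The minimum is 6.9 kPa via 0 → 7 → 4.
So from 0 the first move is to 7.

7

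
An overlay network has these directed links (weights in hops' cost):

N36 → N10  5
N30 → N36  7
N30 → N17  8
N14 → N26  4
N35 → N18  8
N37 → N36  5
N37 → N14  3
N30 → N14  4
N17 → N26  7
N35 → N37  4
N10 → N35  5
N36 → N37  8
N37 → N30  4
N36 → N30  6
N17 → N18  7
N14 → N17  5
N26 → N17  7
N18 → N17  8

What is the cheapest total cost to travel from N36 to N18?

18 hops' cost

Settle nodes by increasing distance from N36:
N36: 0
N10: 5  (via N36)
N30: 6  (via N36)
N37: 8  (via N36)
N35: 10  (via N10)
N14: 10  (via N30)
N17: 14  (via N30)
N26: 14  (via N14)
N18: 18  (via N35)
Shortest route: N36 → N10 → N35 → N18 = 18 hops' cost.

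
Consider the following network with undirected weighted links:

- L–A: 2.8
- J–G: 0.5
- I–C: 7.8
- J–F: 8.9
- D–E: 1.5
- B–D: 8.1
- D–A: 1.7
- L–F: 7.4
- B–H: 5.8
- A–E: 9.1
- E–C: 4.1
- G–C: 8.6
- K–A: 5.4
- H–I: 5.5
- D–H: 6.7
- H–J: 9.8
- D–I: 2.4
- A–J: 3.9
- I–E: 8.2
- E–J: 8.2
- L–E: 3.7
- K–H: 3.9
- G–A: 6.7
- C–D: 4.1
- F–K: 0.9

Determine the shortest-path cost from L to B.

Compare a few routes:
L–A–D–H–B: 2.8+1.7+6.7+5.8 = 17
L–A–D–B: 2.8+1.7+8.1 = 12.6
L–E–D–B: 3.7+1.5+8.1 = 13.3
Cheapest is L–A–D–B at 12.6.

12.6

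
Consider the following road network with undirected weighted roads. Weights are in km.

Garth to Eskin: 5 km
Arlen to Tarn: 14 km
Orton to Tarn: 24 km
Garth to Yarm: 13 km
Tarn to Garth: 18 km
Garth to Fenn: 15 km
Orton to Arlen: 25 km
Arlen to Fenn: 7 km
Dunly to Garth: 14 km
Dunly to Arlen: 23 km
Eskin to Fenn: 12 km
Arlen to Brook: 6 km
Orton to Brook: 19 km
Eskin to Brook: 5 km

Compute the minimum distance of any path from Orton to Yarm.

42 km

Shortest distances from Orton:
Orton: 0
Brook: 19  (via Orton)
Eskin: 24  (via Brook)
Tarn: 24  (via Orton)
Arlen: 25  (via Orton)
Garth: 29  (via Eskin)
Fenn: 32  (via Arlen)
Yarm: 42  (via Garth)
Shortest route: Orton–Brook–Eskin–Garth–Yarm = 42 km.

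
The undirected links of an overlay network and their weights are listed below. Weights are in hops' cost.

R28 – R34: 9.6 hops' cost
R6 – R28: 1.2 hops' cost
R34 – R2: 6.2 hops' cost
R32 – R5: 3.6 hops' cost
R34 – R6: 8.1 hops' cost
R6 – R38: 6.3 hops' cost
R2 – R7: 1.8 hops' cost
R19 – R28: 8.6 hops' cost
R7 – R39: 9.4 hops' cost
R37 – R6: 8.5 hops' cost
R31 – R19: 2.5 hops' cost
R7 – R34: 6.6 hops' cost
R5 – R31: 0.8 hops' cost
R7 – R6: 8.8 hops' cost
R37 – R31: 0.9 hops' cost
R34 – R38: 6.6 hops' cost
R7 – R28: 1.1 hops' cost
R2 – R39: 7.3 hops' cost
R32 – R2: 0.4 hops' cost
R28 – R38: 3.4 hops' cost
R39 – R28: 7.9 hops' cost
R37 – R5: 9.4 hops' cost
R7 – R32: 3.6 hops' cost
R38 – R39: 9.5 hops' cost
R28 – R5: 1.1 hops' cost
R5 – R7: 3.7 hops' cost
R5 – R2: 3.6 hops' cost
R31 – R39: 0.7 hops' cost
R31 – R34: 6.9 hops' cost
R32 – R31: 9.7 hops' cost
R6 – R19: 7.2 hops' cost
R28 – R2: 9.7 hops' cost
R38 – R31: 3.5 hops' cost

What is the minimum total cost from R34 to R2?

Shortest distances from R34:
R34: 0
R2: 6.2  (via R34)
Shortest route: R34 → R2 = 6.2 hops' cost.

6.2 hops' cost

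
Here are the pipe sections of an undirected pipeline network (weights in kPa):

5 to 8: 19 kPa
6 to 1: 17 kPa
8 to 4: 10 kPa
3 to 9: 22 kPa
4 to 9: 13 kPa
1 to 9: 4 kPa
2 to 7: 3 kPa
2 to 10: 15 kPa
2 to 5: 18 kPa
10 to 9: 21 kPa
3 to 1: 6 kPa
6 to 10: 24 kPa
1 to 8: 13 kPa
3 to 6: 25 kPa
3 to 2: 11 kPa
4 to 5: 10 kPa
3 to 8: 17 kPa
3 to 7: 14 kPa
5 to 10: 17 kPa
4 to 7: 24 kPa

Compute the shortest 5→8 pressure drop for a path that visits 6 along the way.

71 kPa

Shortest 5→6: 5 → 10 → 6 = 41
Shortest 6→8: 6 → 1 → 8 = 30
Total via 6: 41 + 30 = 71 kPa.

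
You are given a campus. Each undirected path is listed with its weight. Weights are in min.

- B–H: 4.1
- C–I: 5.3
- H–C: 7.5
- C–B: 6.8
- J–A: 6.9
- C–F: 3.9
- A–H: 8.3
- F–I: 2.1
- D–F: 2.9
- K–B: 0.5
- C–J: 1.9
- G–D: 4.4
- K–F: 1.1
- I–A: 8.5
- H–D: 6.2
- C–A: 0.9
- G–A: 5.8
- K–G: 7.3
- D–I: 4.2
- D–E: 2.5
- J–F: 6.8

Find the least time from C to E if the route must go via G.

Shortest C→G: C–A–G = 6.7
Best G to E: G–D–E costing 6.9
Total via G: 6.7 + 6.9 = 13.6 min.

13.6 min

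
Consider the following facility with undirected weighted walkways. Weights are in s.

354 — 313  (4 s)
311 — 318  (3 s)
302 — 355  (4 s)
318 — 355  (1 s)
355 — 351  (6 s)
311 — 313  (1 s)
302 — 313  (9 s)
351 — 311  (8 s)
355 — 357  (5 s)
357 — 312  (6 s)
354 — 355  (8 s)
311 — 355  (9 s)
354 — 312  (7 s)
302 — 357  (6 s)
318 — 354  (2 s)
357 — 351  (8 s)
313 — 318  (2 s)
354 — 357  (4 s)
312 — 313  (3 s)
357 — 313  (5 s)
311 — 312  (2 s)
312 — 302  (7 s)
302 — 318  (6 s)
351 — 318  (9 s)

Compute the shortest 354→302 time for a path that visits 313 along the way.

Shortest 354→313: 354 → 313 = 4
Shortest 313→302: 313 → 318 → 355 → 302 = 7
Total via 313: 4 + 7 = 11 s.

11 s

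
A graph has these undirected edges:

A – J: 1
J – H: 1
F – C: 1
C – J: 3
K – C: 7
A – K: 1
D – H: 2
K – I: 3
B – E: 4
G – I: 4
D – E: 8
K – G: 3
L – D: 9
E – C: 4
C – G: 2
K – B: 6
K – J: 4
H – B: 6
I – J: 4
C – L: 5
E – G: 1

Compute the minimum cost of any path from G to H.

Shortest distances from G:
G: 0
E: 1  (via G)
C: 2  (via G)
F: 3  (via C)
K: 3  (via G)
A: 4  (via K)
I: 4  (via G)
B: 5  (via E)
J: 5  (via C)
H: 6  (via J)
Shortest route: G–C–J–H = 6.

6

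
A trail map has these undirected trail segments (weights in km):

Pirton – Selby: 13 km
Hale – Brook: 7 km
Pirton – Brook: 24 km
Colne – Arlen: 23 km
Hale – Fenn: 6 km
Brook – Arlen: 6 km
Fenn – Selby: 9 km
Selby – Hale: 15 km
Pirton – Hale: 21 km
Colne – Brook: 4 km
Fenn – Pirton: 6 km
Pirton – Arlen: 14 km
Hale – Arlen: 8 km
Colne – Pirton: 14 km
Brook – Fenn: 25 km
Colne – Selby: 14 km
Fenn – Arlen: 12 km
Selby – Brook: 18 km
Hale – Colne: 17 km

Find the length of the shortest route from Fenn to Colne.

17 km

Settle nodes by increasing distance from Fenn:
Fenn: 0
Hale: 6  (via Fenn)
Pirton: 6  (via Fenn)
Selby: 9  (via Fenn)
Arlen: 12  (via Fenn)
Brook: 13  (via Hale)
Colne: 17  (via Brook)
Shortest route: Fenn → Hale → Brook → Colne = 17 km.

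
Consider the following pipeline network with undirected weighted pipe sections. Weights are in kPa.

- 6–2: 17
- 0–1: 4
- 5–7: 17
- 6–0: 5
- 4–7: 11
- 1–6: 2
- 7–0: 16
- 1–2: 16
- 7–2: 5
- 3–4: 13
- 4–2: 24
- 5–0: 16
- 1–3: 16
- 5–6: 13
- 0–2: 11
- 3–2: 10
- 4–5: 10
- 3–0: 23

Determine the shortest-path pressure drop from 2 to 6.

16 kPa

Settle nodes by increasing distance from 2:
2: 0
7: 5  (via 2)
3: 10  (via 2)
0: 11  (via 2)
1: 15  (via 0)
4: 16  (via 7)
6: 16  (via 0)
Shortest route: 2 → 0 → 6 = 16 kPa.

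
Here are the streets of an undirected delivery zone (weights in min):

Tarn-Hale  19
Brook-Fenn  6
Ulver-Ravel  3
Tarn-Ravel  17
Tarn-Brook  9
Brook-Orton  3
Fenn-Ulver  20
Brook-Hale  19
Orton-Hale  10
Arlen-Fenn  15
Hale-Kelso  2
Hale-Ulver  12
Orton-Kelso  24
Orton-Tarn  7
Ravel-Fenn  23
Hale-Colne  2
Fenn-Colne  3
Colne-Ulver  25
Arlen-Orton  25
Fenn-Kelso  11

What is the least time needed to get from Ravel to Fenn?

Candidate routes:
Ravel → Ulver → Hale → Colne → Fenn: 3+12+2+3 = 20
Ravel → Ulver → Fenn: 3+20 = 23
Cheapest is Ravel → Ulver → Hale → Colne → Fenn at 20 min.

20 min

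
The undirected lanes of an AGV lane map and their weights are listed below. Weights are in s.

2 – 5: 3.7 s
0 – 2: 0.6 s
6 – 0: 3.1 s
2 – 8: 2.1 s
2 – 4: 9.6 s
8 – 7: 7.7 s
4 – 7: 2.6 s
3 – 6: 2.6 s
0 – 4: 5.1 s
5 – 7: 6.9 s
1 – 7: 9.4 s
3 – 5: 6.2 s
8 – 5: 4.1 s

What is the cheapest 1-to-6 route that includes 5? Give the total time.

Shortest 1→5: 1 → 7 → 5 = 16.3
Shortest 5→6: 5 → 2 → 0 → 6 = 7.4
Total via 5: 16.3 + 7.4 = 23.7 s.

23.7 s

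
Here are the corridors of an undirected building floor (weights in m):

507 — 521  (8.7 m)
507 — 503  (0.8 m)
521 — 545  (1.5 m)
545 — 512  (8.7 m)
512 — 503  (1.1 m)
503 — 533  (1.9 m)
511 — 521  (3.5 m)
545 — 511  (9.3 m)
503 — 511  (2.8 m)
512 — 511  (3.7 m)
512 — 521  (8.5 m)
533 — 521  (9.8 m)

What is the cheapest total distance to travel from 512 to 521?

7.2 m

Candidate routes:
512 → 511 → 521: 3.7+3.5 = 7.2
512 → 521: 8.5 = 8.5
512 → 503 → 511 → 521: 1.1+2.8+3.5 = 7.4
Cheapest is 512 → 511 → 521 at 7.2 m.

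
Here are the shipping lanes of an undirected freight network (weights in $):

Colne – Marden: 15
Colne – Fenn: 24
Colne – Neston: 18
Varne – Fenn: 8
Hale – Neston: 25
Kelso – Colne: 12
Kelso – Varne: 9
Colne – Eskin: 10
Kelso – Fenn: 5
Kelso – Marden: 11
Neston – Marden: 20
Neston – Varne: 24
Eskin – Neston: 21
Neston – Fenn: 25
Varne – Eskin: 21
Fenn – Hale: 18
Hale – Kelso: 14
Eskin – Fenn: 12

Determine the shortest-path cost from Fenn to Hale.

Candidate routes:
Fenn–Kelso–Hale: 5+14 = 19
Fenn–Hale: 18 = 18
The minimum is $18 via Fenn–Hale.

$18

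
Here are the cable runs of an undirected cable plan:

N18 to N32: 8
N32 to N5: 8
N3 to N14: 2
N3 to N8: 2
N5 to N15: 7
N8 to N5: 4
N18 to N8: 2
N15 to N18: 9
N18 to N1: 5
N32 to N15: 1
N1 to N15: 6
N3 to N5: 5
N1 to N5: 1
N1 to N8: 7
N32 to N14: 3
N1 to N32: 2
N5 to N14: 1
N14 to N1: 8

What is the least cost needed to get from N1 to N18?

5

Running Dijkstra from N1:
N1: 0
N5: 1  (via N1)
N32: 2  (via N1)
N14: 2  (via N5)
N15: 3  (via N32)
N3: 4  (via N14)
N18: 5  (via N1)
Shortest route: N1–N18 = 5.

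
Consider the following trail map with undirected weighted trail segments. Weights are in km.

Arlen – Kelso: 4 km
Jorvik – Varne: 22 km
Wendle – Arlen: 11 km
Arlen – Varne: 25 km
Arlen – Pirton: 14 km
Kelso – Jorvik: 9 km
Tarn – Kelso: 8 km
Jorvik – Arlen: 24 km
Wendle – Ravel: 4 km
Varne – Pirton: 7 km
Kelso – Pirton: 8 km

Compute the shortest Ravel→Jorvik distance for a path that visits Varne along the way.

Best Ravel to Varne: Ravel → Wendle → Arlen → Kelso → Pirton → Varne costing 34
Best Varne to Jorvik: Varne → Jorvik costing 22
Total via Varne: 34 + 22 = 56 km.

56 km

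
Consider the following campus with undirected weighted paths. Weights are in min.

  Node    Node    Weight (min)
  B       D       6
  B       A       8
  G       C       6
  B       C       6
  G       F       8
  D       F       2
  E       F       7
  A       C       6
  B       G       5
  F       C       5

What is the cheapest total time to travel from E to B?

Compare a few routes:
E–F–C–B: 7+5+6 = 18
E–F–G–B: 7+8+5 = 20
E–F–D–B: 7+2+6 = 15
E–F–C–G–B: 7+5+6+5 = 23
Cheapest is E–F–D–B at 15 min.

15 min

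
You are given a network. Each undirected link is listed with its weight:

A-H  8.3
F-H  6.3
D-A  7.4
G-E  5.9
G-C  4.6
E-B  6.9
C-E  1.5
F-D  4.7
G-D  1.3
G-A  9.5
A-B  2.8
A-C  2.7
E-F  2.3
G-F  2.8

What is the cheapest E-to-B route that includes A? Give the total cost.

7

Best E to A: E → C → A costing 4.2
Best A to B: A → B costing 2.8
Total via A: 4.2 + 2.8 = 7.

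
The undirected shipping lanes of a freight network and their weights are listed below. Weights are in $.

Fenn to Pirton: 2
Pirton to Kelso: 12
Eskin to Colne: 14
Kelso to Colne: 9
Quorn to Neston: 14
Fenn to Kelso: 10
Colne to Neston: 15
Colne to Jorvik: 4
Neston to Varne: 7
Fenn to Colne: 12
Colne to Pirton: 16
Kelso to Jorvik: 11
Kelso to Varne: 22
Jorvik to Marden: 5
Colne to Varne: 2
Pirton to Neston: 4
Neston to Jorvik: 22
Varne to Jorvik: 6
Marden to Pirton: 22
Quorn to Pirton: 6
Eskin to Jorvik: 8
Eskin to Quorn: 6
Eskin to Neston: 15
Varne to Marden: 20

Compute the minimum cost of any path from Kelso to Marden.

Candidate routes:
Kelso - Colne - Jorvik - Marden: 9+4+5 = 18
Kelso - Jorvik - Marden: 11+5 = 16
Kelso - Colne - Varne - Jorvik - Marden: 9+2+6+5 = 22
Cheapest is Kelso - Jorvik - Marden at $16.

$16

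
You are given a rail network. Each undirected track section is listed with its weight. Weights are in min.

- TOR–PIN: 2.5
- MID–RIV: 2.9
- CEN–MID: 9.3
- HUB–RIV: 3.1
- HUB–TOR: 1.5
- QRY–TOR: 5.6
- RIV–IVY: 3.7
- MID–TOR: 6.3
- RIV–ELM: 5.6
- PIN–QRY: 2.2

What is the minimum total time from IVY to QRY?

13 min

Compare a few routes:
IVY → RIV → MID → TOR → PIN → QRY: 3.7+2.9+6.3+2.5+2.2 = 17.6
IVY → RIV → HUB → TOR → PIN → QRY: 3.7+3.1+1.5+2.5+2.2 = 13
IVY → RIV → HUB → TOR → QRY: 3.7+3.1+1.5+5.6 = 13.9
The minimum is 13 min via IVY → RIV → HUB → TOR → PIN → QRY.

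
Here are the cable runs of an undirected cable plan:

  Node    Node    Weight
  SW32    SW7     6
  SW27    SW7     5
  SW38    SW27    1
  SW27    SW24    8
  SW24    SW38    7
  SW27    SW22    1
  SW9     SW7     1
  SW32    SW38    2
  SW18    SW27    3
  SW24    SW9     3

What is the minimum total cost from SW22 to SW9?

7

Enumerating some paths:
SW22 - SW27 - SW7 - SW9: 1+5+1 = 7
SW22 - SW27 - SW38 - SW32 - SW7 - SW9: 1+1+2+6+1 = 11
Cheapest is SW22 - SW27 - SW7 - SW9 at 7.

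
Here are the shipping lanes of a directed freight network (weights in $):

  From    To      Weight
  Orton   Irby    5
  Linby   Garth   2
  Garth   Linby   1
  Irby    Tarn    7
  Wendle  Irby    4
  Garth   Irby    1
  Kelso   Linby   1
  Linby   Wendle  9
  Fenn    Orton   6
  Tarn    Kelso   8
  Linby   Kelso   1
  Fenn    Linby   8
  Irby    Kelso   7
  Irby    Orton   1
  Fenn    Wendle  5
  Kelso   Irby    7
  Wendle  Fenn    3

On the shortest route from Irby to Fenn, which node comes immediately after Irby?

Kelso

Enumerating some paths:
Irby–Tarn–Kelso–Linby–Wendle–Fenn: 7+8+1+9+3 = 28
Irby–Kelso–Linby–Wendle–Fenn: 7+1+9+3 = 20
The minimum is $20 via Irby–Kelso–Linby–Wendle–Fenn.
So from Irby the first move is to Kelso.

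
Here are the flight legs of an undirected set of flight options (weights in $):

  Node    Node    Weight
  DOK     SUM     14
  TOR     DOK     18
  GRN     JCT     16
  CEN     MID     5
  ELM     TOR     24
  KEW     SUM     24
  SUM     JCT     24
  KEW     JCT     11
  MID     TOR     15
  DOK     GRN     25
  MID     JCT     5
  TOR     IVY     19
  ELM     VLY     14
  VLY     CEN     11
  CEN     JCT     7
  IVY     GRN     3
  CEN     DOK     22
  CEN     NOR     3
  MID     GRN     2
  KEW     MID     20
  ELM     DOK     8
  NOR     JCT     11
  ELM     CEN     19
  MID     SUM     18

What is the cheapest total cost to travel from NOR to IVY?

Enumerating some paths:
NOR → CEN → JCT → MID → GRN → IVY: 3+7+5+2+3 = 20
NOR → CEN → MID → GRN → IVY: 3+5+2+3 = 13
Cheapest is NOR → CEN → MID → GRN → IVY at $13.

$13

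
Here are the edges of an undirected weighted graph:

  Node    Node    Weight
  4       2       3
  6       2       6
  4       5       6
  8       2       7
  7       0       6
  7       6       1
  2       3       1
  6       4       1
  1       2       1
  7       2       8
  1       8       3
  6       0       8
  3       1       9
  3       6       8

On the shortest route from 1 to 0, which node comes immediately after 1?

Enumerating some paths:
1–2–4–6–0: 1+3+1+8 = 13
1–2–6–7–0: 1+6+1+6 = 14
1–2–4–6–7–0: 1+3+1+1+6 = 12
The minimum is 12 via 1–2–4–6–7–0.
So from 1 the first move is to 2.

2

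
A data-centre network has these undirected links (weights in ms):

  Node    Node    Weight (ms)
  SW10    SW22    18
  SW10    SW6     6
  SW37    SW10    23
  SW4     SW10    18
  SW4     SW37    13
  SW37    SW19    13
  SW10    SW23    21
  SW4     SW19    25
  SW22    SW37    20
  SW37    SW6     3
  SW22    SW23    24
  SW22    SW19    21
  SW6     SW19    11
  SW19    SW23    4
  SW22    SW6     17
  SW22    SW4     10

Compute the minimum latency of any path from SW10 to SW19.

17 ms

Compare a few routes:
SW10–SW6–SW37–SW19: 6+3+13 = 22
SW10–SW6–SW19: 6+11 = 17
The minimum is 17 ms via SW10–SW6–SW19.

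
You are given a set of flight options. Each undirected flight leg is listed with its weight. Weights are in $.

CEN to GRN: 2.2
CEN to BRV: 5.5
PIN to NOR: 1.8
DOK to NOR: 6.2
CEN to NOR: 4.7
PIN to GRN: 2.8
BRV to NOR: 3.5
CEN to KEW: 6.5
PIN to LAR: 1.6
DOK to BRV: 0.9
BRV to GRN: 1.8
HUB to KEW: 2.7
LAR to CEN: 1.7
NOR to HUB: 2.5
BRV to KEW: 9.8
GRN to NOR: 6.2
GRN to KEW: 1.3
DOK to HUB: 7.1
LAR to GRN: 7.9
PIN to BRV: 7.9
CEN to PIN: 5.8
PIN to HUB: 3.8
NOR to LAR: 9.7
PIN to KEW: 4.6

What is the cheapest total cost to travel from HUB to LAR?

Running Dijkstra from HUB:
HUB: 0
NOR: 2.5  (via HUB)
KEW: 2.7  (via HUB)
PIN: 3.8  (via HUB)
GRN: 4  (via KEW)
LAR: 5.4  (via PIN)
Shortest route: HUB–PIN–LAR = $5.4.

$5.4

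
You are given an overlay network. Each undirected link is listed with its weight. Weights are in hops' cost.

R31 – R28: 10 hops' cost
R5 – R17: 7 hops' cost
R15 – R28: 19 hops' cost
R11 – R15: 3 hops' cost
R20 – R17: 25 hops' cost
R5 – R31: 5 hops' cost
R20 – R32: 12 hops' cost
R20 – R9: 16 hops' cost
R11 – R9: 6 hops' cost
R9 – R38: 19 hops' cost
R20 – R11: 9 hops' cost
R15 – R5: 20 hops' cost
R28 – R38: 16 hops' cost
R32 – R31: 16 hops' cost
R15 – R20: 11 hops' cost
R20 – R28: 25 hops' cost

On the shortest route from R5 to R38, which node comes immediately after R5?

Enumerating some paths:
R5–R15–R11–R9–R38: 20+3+6+19 = 48
R5–R15–R28–R38: 20+19+16 = 55
R5–R31–R28–R38: 5+10+16 = 31
Cheapest is R5–R31–R28–R38 at 31 hops' cost.
So from R5 the first move is to R31.

R31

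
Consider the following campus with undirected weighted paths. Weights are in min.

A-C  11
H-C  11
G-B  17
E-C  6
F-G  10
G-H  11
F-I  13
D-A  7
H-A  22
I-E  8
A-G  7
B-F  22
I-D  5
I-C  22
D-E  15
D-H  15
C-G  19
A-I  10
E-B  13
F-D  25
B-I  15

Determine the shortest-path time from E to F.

21 min

Enumerating some paths:
E - I - F: 8+13 = 21
E - D - I - F: 15+5+13 = 33
The minimum is 21 min via E - I - F.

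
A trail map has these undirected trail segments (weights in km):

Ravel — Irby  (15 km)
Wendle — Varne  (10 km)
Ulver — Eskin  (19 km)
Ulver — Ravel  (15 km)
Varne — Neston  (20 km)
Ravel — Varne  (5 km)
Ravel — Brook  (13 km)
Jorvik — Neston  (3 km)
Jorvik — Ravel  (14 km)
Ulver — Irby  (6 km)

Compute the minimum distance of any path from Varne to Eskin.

Shortest distances from Varne:
Varne: 0
Ravel: 5  (via Varne)
Wendle: 10  (via Varne)
Brook: 18  (via Ravel)
Jorvik: 19  (via Ravel)
Ulver: 20  (via Ravel)
Irby: 20  (via Ravel)
Neston: 20  (via Varne)
Eskin: 39  (via Ulver)
Shortest route: Varne → Ravel → Ulver → Eskin = 39 km.

39 km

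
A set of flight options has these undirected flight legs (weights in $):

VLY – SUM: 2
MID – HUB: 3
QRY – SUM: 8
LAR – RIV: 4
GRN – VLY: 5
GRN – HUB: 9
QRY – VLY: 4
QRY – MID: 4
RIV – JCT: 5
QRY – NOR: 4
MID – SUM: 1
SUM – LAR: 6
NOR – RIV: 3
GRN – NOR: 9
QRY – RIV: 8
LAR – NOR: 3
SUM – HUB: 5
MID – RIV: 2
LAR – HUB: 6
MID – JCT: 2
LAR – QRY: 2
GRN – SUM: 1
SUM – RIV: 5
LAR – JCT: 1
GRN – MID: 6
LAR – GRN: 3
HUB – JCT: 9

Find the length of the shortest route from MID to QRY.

$4

Candidate routes:
MID–SUM–GRN–LAR–QRY: 1+1+3+2 = 7
MID–QRY: 4 = 4
MID–JCT–LAR–QRY: 2+1+2 = 5
MID–SUM–VLY–QRY: 1+2+4 = 7
Cheapest is MID–QRY at $4.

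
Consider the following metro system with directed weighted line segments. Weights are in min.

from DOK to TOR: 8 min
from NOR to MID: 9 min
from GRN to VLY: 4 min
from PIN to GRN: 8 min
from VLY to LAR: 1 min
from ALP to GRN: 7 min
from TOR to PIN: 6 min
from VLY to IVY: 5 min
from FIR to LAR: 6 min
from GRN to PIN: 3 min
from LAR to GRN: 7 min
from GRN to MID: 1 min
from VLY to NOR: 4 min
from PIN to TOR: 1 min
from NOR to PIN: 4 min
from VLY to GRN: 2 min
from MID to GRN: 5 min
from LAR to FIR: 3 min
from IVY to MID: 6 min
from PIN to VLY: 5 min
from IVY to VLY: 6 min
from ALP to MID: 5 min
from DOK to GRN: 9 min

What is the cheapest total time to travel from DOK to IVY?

Enumerating some paths:
DOK → TOR → PIN → VLY → IVY: 8+6+5+5 = 24
DOK → TOR → PIN → GRN → VLY → IVY: 8+6+8+4+5 = 31
DOK → GRN → VLY → IVY: 9+4+5 = 18
DOK → GRN → PIN → VLY → IVY: 9+3+5+5 = 22
The minimum is 18 min via DOK → GRN → VLY → IVY.

18 min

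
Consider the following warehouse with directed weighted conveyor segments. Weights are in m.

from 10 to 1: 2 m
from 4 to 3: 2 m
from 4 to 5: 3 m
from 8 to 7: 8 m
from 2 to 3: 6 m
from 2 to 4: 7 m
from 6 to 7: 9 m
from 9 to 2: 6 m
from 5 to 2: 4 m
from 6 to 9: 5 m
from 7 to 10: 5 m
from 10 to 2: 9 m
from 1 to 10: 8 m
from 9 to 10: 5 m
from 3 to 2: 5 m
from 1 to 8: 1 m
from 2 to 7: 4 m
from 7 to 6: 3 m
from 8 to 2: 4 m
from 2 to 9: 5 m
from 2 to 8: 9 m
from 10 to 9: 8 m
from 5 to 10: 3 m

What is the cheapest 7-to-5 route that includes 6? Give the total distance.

24 m

Best 7 to 6: 7 → 6 costing 3
Best 6 to 5: 6 → 9 → 2 → 4 → 5 costing 21
Total via 6: 3 + 21 = 24 m.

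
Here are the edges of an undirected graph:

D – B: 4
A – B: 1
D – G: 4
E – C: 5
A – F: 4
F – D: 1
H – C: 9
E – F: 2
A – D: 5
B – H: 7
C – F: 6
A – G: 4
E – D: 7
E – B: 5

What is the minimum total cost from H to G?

12

Enumerating some paths:
H–B–A–G: 7+1+4 = 12
H–B–A–F–D–G: 7+1+4+1+4 = 17
H–B–D–G: 7+4+4 = 15
H–B–A–D–G: 7+1+5+4 = 17
Cheapest is H–B–A–G at 12.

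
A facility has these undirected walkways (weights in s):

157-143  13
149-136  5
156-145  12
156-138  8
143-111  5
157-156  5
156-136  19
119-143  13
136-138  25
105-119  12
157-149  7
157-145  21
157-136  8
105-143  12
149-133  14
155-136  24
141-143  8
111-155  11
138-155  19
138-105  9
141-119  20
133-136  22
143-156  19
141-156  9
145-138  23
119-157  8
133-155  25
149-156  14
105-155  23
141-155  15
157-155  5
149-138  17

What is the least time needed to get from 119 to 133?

29 s

Candidate routes:
119 - 157 - 136 - 133: 8+8+22 = 38
119 - 157 - 149 - 133: 8+7+14 = 29
119 - 157 - 155 - 133: 8+5+25 = 38
119 - 157 - 136 - 149 - 133: 8+8+5+14 = 35
Cheapest is 119 - 157 - 149 - 133 at 29 s.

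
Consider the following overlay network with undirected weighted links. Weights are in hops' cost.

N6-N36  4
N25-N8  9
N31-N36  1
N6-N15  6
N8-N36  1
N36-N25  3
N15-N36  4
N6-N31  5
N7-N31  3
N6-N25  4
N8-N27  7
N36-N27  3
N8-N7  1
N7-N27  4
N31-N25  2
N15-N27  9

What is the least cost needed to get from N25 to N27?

Settle nodes by increasing distance from N25:
N25: 0
N31: 2  (via N25)
N36: 3  (via N25)
N8: 4  (via N36)
N6: 4  (via N25)
N7: 5  (via N31)
N27: 6  (via N36)
Shortest route: N25 → N36 → N27 = 6 hops' cost.

6 hops' cost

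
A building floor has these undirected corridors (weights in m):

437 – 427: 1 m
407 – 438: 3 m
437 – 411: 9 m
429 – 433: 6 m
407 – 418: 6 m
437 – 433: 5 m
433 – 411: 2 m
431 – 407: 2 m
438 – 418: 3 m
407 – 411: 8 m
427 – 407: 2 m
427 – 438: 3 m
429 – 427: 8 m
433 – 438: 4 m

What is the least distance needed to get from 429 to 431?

Candidate routes:
429 → 433 → 438 → 407 → 431: 6+4+3+2 = 15
429 → 433 → 437 → 427 → 407 → 431: 6+5+1+2+2 = 16
429 → 427 → 407 → 431: 8+2+2 = 12
Cheapest is 429 → 427 → 407 → 431 at 12 m.

12 m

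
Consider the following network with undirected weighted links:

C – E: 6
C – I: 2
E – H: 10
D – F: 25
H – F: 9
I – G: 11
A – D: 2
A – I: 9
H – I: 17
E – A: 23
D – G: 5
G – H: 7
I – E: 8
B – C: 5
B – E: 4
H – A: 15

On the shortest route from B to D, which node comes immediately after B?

C

Compare a few routes:
B - C - I - A - D: 5+2+9+2 = 18
B - C - I - G - D: 5+2+11+5 = 23
B - E - I - A - D: 4+8+9+2 = 23
The minimum is 18 via B - C - I - A - D.
So from B the first move is to C.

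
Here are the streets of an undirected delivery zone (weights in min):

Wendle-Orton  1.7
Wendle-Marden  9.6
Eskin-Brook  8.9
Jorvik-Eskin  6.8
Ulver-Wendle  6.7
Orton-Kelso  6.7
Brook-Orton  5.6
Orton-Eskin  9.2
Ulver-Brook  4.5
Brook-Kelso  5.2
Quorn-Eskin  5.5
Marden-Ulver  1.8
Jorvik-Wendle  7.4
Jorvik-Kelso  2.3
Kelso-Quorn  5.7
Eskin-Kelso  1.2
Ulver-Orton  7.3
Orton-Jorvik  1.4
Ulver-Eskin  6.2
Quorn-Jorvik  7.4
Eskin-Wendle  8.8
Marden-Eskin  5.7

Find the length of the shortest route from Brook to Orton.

5.6 min

Candidate routes:
Brook–Ulver–Orton: 4.5+7.3 = 11.8
Brook–Orton: 5.6 = 5.6
Brook–Kelso–Jorvik–Orton: 5.2+2.3+1.4 = 8.9
Cheapest is Brook–Orton at 5.6 min.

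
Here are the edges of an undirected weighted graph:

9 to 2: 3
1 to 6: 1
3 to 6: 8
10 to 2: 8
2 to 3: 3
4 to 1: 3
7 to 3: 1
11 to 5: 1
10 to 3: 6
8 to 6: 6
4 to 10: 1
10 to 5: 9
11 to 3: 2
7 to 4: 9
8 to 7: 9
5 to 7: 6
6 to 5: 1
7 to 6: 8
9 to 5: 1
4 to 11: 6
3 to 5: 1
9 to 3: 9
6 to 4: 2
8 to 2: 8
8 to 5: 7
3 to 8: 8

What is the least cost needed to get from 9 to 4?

Running Dijkstra from 9:
9: 0
5: 1  (via 9)
3: 2  (via 5)
6: 2  (via 5)
11: 2  (via 5)
1: 3  (via 6)
2: 3  (via 9)
7: 3  (via 3)
4: 4  (via 6)
Shortest route: 9 → 5 → 6 → 4 = 4.

4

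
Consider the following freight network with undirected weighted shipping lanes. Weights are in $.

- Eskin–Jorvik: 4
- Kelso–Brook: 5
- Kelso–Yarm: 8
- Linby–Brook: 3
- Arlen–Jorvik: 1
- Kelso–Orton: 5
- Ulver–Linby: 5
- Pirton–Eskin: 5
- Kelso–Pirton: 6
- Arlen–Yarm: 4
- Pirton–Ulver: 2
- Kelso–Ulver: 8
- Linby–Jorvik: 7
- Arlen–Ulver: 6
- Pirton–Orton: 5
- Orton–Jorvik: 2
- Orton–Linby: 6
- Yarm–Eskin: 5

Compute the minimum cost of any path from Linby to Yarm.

Compare a few routes:
Linby - Jorvik - Arlen - Yarm: 7+1+4 = 12
Linby - Orton - Jorvik - Arlen - Yarm: 6+2+1+4 = 13
Cheapest is Linby - Jorvik - Arlen - Yarm at $12.

$12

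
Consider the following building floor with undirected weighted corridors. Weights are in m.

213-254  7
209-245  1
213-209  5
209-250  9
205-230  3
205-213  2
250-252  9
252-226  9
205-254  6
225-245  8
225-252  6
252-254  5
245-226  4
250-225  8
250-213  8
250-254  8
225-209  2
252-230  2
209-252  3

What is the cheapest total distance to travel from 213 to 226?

10 m

Candidate routes:
213–209–245–226: 5+1+4 = 10
213–205–230–252–209–245–226: 2+3+2+3+1+4 = 15
Cheapest is 213–209–245–226 at 10 m.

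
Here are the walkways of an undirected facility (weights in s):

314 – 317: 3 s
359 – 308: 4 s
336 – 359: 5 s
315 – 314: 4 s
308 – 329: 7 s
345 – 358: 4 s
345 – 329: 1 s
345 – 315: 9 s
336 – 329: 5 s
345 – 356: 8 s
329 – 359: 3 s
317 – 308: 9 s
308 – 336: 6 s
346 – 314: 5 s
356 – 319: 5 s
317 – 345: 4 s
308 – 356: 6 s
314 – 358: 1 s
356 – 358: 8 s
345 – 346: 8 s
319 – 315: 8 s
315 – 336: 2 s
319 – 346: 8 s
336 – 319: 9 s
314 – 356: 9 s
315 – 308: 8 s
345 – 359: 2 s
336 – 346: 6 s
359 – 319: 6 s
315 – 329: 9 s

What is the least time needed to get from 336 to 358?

Running Dijkstra from 336:
336: 0
315: 2  (via 336)
329: 5  (via 336)
359: 5  (via 336)
314: 6  (via 315)
346: 6  (via 336)
308: 6  (via 336)
345: 6  (via 329)
358: 7  (via 314)
Shortest route: 336 → 315 → 314 → 358 = 7 s.

7 s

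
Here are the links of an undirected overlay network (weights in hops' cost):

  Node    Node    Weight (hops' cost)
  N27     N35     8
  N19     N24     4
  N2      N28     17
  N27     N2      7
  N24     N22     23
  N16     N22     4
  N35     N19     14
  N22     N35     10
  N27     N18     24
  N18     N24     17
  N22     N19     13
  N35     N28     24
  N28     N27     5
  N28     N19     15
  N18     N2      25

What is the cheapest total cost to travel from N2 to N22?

25 hops' cost

Enumerating some paths:
N2–N27–N35–N19–N22: 7+8+14+13 = 42
N2–N27–N35–N22: 7+8+10 = 25
N2–N28–N27–N35–N22: 17+5+8+10 = 40
N2–N27–N28–N19–N22: 7+5+15+13 = 40
Cheapest is N2–N27–N35–N22 at 25 hops' cost.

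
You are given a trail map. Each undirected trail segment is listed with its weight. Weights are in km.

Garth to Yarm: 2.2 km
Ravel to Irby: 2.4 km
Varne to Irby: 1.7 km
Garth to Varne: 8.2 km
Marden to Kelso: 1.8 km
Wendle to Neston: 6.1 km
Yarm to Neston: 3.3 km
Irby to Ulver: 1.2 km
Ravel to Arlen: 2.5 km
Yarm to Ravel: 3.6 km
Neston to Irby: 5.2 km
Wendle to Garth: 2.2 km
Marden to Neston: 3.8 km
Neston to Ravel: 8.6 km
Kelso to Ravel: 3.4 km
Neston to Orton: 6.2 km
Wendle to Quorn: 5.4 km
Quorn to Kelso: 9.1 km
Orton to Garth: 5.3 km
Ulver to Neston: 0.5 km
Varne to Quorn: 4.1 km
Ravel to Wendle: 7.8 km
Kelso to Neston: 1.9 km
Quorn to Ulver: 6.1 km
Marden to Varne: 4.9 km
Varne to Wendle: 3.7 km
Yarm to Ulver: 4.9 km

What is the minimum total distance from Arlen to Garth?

8.3 km

Shortest distances from Arlen:
Arlen: 0
Ravel: 2.5  (via Arlen)
Irby: 4.9  (via Ravel)
Kelso: 5.9  (via Ravel)
Ulver: 6.1  (via Irby)
Yarm: 6.1  (via Ravel)
Varne: 6.6  (via Irby)
Neston: 6.6  (via Ulver)
Marden: 7.7  (via Kelso)
Garth: 8.3  (via Yarm)
Shortest route: Arlen–Ravel–Yarm–Garth = 8.3 km.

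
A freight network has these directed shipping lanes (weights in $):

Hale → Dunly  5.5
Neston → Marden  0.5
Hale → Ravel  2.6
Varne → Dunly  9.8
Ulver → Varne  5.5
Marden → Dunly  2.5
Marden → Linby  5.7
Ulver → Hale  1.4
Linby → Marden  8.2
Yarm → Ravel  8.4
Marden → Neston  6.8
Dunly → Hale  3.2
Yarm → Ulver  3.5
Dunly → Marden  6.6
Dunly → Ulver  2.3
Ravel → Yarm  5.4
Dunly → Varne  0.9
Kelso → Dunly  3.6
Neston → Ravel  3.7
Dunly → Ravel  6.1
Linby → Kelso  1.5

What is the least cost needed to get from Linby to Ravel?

Shortest distances from Linby:
Linby: 0
Kelso: 1.5  (via Linby)
Dunly: 5.1  (via Kelso)
Varne: 6  (via Dunly)
Ulver: 7.4  (via Dunly)
Marden: 8.2  (via Linby)
Hale: 8.3  (via Dunly)
Ravel: 10.9  (via Hale)
Shortest route: Linby–Kelso–Dunly–Hale–Ravel = $10.9.

$10.9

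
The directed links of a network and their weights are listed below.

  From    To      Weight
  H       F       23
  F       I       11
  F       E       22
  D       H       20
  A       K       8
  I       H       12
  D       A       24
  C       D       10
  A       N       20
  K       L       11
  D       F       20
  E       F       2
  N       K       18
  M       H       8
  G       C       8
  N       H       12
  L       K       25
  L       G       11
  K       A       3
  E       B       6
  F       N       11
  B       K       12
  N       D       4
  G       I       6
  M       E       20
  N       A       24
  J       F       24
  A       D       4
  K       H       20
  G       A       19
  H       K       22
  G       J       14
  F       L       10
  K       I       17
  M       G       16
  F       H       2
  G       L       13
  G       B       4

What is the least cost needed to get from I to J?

70

Compare a few routes:
I - H - K - L - G - J: 12+22+11+11+14 = 70
I - H - K - A - D - F - L - G - J: 12+22+3+4+20+10+11+14 = 96
The minimum is 70 via I - H - K - L - G - J.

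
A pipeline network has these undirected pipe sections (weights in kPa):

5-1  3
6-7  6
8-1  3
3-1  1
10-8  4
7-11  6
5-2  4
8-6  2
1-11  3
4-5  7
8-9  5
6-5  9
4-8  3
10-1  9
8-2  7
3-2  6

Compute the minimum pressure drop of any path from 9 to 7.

Compare a few routes:
9 - 8 - 1 - 5 - 6 - 7: 5+3+3+9+6 = 26
9 - 8 - 10 - 1 - 11 - 7: 5+4+9+3+6 = 27
9 - 8 - 1 - 11 - 7: 5+3+3+6 = 17
9 - 8 - 6 - 7: 5+2+6 = 13
The minimum is 13 kPa via 9 - 8 - 6 - 7.

13 kPa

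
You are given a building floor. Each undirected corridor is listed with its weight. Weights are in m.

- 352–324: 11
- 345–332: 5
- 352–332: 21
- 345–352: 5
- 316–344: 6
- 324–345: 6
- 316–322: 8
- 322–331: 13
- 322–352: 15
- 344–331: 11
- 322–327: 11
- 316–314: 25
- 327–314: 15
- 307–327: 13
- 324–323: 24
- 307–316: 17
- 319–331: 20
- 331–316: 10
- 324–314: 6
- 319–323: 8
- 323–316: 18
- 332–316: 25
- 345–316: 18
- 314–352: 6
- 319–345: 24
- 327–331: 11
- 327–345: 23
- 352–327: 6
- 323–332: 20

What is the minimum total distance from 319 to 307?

Running Dijkstra from 319:
319: 0
323: 8  (via 319)
331: 20  (via 319)
345: 24  (via 319)
316: 26  (via 323)
332: 28  (via 323)
352: 29  (via 345)
324: 30  (via 345)
327: 31  (via 331)
344: 31  (via 331)
322: 33  (via 331)
314: 35  (via 352)
307: 43  (via 316)
Shortest route: 319 → 323 → 316 → 307 = 43 m.

43 m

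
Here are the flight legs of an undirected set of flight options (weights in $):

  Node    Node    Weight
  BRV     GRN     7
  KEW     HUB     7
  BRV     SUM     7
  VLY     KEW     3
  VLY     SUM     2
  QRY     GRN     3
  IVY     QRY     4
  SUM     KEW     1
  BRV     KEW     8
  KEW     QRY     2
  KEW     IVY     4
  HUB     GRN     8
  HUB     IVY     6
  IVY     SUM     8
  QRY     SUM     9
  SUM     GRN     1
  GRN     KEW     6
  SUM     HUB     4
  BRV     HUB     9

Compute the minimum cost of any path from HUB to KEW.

Running Dijkstra from HUB:
HUB: 0
SUM: 4  (via HUB)
KEW: 5  (via SUM)
Shortest route: HUB → SUM → KEW = $5.

$5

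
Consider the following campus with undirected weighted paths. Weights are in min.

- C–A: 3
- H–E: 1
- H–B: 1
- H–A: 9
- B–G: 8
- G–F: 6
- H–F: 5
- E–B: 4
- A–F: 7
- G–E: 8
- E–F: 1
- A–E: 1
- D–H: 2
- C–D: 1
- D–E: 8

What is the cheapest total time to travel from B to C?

Compare a few routes:
B → H → E → A → C: 1+1+1+3 = 6
B → H → D → C: 1+2+1 = 4
Cheapest is B → H → D → C at 4 min.

4 min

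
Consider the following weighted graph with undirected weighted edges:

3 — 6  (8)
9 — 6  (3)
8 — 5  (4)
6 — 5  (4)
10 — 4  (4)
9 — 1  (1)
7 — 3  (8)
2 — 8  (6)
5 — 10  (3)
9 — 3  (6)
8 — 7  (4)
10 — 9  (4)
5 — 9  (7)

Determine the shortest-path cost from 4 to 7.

Shortest distances from 4:
4: 0
10: 4  (via 4)
5: 7  (via 10)
9: 8  (via 10)
1: 9  (via 9)
6: 11  (via 5)
8: 11  (via 5)
3: 14  (via 9)
7: 15  (via 8)
Shortest route: 4 → 10 → 5 → 8 → 7 = 15.

15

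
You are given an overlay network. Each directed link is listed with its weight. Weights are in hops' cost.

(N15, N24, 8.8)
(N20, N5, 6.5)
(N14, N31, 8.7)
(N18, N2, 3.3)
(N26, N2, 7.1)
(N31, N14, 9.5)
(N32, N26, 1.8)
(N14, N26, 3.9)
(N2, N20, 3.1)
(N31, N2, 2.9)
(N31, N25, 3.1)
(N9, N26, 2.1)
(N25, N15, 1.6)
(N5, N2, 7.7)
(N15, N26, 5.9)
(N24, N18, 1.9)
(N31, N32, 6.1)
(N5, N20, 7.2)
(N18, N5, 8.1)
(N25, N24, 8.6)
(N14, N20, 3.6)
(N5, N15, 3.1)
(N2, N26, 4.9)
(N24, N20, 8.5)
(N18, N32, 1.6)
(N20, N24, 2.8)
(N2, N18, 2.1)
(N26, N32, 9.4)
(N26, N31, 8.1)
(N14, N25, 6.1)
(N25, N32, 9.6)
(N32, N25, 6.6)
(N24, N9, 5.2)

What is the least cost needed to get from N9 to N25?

Candidate routes:
N9 → N26 → N2 → N18 → N32 → N25: 2.1+7.1+2.1+1.6+6.6 = 19.5
N9 → N26 → N31 → N25: 2.1+8.1+3.1 = 13.3
N9 → N26 → N31 → N32 → N25: 2.1+8.1+6.1+6.6 = 22.9
N9 → N26 → N32 → N25: 2.1+9.4+6.6 = 18.1
The minimum is 13.3 hops' cost via N9 → N26 → N31 → N25.

13.3 hops' cost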